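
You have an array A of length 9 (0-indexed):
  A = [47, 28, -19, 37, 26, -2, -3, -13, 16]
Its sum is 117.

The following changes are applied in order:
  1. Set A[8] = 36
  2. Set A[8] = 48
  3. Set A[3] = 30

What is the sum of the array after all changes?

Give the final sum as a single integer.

Initial sum: 117
Change 1: A[8] 16 -> 36, delta = 20, sum = 137
Change 2: A[8] 36 -> 48, delta = 12, sum = 149
Change 3: A[3] 37 -> 30, delta = -7, sum = 142

Answer: 142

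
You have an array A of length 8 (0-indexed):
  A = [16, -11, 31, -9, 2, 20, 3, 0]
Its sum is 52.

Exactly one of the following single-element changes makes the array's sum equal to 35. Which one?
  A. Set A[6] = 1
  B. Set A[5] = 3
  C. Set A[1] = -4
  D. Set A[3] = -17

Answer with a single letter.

Answer: B

Derivation:
Option A: A[6] 3->1, delta=-2, new_sum=52+(-2)=50
Option B: A[5] 20->3, delta=-17, new_sum=52+(-17)=35 <-- matches target
Option C: A[1] -11->-4, delta=7, new_sum=52+(7)=59
Option D: A[3] -9->-17, delta=-8, new_sum=52+(-8)=44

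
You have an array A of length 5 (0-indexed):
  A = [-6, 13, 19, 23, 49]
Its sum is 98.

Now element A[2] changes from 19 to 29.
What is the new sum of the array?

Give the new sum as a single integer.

Old value at index 2: 19
New value at index 2: 29
Delta = 29 - 19 = 10
New sum = old_sum + delta = 98 + (10) = 108

Answer: 108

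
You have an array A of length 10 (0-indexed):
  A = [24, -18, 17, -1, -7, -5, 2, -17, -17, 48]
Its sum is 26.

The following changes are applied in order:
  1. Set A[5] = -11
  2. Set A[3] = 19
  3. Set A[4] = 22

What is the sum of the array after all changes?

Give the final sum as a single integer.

Initial sum: 26
Change 1: A[5] -5 -> -11, delta = -6, sum = 20
Change 2: A[3] -1 -> 19, delta = 20, sum = 40
Change 3: A[4] -7 -> 22, delta = 29, sum = 69

Answer: 69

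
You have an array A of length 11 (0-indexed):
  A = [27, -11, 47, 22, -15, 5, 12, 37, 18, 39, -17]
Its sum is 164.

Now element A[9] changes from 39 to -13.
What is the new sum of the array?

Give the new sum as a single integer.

Old value at index 9: 39
New value at index 9: -13
Delta = -13 - 39 = -52
New sum = old_sum + delta = 164 + (-52) = 112

Answer: 112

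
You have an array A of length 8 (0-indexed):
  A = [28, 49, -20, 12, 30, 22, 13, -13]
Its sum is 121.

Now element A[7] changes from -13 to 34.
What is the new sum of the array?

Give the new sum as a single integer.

Answer: 168

Derivation:
Old value at index 7: -13
New value at index 7: 34
Delta = 34 - -13 = 47
New sum = old_sum + delta = 121 + (47) = 168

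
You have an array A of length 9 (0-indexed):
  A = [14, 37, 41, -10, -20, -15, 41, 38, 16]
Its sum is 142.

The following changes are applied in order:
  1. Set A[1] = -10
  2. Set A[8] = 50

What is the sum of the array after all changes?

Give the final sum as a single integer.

Initial sum: 142
Change 1: A[1] 37 -> -10, delta = -47, sum = 95
Change 2: A[8] 16 -> 50, delta = 34, sum = 129

Answer: 129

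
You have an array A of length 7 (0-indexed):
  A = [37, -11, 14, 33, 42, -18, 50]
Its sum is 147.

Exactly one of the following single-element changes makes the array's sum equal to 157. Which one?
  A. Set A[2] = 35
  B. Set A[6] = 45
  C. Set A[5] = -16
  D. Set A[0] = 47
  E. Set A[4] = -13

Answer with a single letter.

Option A: A[2] 14->35, delta=21, new_sum=147+(21)=168
Option B: A[6] 50->45, delta=-5, new_sum=147+(-5)=142
Option C: A[5] -18->-16, delta=2, new_sum=147+(2)=149
Option D: A[0] 37->47, delta=10, new_sum=147+(10)=157 <-- matches target
Option E: A[4] 42->-13, delta=-55, new_sum=147+(-55)=92

Answer: D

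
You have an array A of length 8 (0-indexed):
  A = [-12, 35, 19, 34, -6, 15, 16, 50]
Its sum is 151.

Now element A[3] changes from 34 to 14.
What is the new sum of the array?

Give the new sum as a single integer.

Old value at index 3: 34
New value at index 3: 14
Delta = 14 - 34 = -20
New sum = old_sum + delta = 151 + (-20) = 131

Answer: 131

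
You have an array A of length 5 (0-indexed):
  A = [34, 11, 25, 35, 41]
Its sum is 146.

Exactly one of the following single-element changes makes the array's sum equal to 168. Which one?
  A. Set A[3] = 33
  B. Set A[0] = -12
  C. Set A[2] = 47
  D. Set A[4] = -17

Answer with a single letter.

Answer: C

Derivation:
Option A: A[3] 35->33, delta=-2, new_sum=146+(-2)=144
Option B: A[0] 34->-12, delta=-46, new_sum=146+(-46)=100
Option C: A[2] 25->47, delta=22, new_sum=146+(22)=168 <-- matches target
Option D: A[4] 41->-17, delta=-58, new_sum=146+(-58)=88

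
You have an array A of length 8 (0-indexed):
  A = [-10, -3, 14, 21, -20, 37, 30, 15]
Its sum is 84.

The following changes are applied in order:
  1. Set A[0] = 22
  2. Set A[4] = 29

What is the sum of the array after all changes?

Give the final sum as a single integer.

Answer: 165

Derivation:
Initial sum: 84
Change 1: A[0] -10 -> 22, delta = 32, sum = 116
Change 2: A[4] -20 -> 29, delta = 49, sum = 165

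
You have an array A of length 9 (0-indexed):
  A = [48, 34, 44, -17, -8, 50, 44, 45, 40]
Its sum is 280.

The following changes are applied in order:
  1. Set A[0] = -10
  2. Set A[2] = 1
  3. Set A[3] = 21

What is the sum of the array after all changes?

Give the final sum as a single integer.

Initial sum: 280
Change 1: A[0] 48 -> -10, delta = -58, sum = 222
Change 2: A[2] 44 -> 1, delta = -43, sum = 179
Change 3: A[3] -17 -> 21, delta = 38, sum = 217

Answer: 217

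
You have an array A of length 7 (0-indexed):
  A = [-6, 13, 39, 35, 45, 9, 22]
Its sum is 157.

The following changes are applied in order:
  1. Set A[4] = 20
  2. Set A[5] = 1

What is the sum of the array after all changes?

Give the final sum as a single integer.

Initial sum: 157
Change 1: A[4] 45 -> 20, delta = -25, sum = 132
Change 2: A[5] 9 -> 1, delta = -8, sum = 124

Answer: 124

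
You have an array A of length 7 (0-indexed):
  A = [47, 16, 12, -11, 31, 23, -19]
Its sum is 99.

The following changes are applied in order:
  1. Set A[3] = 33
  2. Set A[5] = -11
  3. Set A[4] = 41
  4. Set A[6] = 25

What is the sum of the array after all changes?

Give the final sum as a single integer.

Initial sum: 99
Change 1: A[3] -11 -> 33, delta = 44, sum = 143
Change 2: A[5] 23 -> -11, delta = -34, sum = 109
Change 3: A[4] 31 -> 41, delta = 10, sum = 119
Change 4: A[6] -19 -> 25, delta = 44, sum = 163

Answer: 163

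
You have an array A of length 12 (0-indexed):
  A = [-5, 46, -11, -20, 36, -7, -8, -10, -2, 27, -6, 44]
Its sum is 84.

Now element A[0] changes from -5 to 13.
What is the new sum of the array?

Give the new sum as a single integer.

Answer: 102

Derivation:
Old value at index 0: -5
New value at index 0: 13
Delta = 13 - -5 = 18
New sum = old_sum + delta = 84 + (18) = 102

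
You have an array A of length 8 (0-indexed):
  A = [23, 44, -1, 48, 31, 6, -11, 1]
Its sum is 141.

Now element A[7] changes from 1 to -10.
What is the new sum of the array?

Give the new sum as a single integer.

Old value at index 7: 1
New value at index 7: -10
Delta = -10 - 1 = -11
New sum = old_sum + delta = 141 + (-11) = 130

Answer: 130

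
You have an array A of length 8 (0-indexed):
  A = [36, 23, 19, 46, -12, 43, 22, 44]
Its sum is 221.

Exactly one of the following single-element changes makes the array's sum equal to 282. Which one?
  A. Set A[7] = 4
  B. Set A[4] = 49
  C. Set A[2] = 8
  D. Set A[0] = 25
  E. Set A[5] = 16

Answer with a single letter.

Option A: A[7] 44->4, delta=-40, new_sum=221+(-40)=181
Option B: A[4] -12->49, delta=61, new_sum=221+(61)=282 <-- matches target
Option C: A[2] 19->8, delta=-11, new_sum=221+(-11)=210
Option D: A[0] 36->25, delta=-11, new_sum=221+(-11)=210
Option E: A[5] 43->16, delta=-27, new_sum=221+(-27)=194

Answer: B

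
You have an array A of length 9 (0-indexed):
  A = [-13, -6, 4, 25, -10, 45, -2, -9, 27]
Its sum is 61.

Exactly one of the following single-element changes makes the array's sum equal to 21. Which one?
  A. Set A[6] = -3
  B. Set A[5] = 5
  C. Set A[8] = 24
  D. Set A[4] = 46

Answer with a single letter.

Option A: A[6] -2->-3, delta=-1, new_sum=61+(-1)=60
Option B: A[5] 45->5, delta=-40, new_sum=61+(-40)=21 <-- matches target
Option C: A[8] 27->24, delta=-3, new_sum=61+(-3)=58
Option D: A[4] -10->46, delta=56, new_sum=61+(56)=117

Answer: B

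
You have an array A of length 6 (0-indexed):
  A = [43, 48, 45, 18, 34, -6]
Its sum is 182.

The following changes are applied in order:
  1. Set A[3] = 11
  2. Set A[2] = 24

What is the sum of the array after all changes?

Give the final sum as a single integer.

Answer: 154

Derivation:
Initial sum: 182
Change 1: A[3] 18 -> 11, delta = -7, sum = 175
Change 2: A[2] 45 -> 24, delta = -21, sum = 154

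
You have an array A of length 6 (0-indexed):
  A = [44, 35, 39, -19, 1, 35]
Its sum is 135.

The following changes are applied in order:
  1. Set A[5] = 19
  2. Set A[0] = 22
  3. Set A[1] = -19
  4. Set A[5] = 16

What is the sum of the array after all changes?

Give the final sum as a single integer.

Answer: 40

Derivation:
Initial sum: 135
Change 1: A[5] 35 -> 19, delta = -16, sum = 119
Change 2: A[0] 44 -> 22, delta = -22, sum = 97
Change 3: A[1] 35 -> -19, delta = -54, sum = 43
Change 4: A[5] 19 -> 16, delta = -3, sum = 40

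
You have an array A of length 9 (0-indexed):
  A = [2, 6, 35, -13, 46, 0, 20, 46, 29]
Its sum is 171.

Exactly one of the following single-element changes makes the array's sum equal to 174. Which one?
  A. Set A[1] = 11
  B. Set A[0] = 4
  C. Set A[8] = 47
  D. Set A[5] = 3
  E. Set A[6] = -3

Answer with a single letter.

Option A: A[1] 6->11, delta=5, new_sum=171+(5)=176
Option B: A[0] 2->4, delta=2, new_sum=171+(2)=173
Option C: A[8] 29->47, delta=18, new_sum=171+(18)=189
Option D: A[5] 0->3, delta=3, new_sum=171+(3)=174 <-- matches target
Option E: A[6] 20->-3, delta=-23, new_sum=171+(-23)=148

Answer: D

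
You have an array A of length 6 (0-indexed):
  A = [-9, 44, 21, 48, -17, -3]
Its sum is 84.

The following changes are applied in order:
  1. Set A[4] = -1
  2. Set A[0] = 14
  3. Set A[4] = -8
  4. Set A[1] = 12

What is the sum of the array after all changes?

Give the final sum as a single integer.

Answer: 84

Derivation:
Initial sum: 84
Change 1: A[4] -17 -> -1, delta = 16, sum = 100
Change 2: A[0] -9 -> 14, delta = 23, sum = 123
Change 3: A[4] -1 -> -8, delta = -7, sum = 116
Change 4: A[1] 44 -> 12, delta = -32, sum = 84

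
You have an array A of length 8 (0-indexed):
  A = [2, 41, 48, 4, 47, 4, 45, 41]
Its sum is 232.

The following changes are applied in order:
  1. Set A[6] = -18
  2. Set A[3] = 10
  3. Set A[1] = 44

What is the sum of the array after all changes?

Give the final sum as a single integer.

Initial sum: 232
Change 1: A[6] 45 -> -18, delta = -63, sum = 169
Change 2: A[3] 4 -> 10, delta = 6, sum = 175
Change 3: A[1] 41 -> 44, delta = 3, sum = 178

Answer: 178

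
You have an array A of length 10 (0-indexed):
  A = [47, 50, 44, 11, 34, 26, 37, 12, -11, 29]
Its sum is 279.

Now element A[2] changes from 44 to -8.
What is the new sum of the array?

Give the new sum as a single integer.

Old value at index 2: 44
New value at index 2: -8
Delta = -8 - 44 = -52
New sum = old_sum + delta = 279 + (-52) = 227

Answer: 227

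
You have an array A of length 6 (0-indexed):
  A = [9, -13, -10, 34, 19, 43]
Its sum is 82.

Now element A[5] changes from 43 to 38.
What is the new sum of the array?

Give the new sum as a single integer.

Answer: 77

Derivation:
Old value at index 5: 43
New value at index 5: 38
Delta = 38 - 43 = -5
New sum = old_sum + delta = 82 + (-5) = 77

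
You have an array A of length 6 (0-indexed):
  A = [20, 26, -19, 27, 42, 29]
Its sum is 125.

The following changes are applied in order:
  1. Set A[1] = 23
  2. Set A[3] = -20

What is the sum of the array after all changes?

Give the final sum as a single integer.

Initial sum: 125
Change 1: A[1] 26 -> 23, delta = -3, sum = 122
Change 2: A[3] 27 -> -20, delta = -47, sum = 75

Answer: 75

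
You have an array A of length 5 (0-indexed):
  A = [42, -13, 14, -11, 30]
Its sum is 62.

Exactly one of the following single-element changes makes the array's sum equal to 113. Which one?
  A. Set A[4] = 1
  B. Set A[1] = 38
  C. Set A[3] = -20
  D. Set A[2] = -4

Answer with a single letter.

Answer: B

Derivation:
Option A: A[4] 30->1, delta=-29, new_sum=62+(-29)=33
Option B: A[1] -13->38, delta=51, new_sum=62+(51)=113 <-- matches target
Option C: A[3] -11->-20, delta=-9, new_sum=62+(-9)=53
Option D: A[2] 14->-4, delta=-18, new_sum=62+(-18)=44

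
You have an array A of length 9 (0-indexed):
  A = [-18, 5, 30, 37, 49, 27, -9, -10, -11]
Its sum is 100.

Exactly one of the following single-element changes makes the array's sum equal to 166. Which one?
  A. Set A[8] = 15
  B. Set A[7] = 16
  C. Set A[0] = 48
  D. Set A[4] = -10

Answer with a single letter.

Answer: C

Derivation:
Option A: A[8] -11->15, delta=26, new_sum=100+(26)=126
Option B: A[7] -10->16, delta=26, new_sum=100+(26)=126
Option C: A[0] -18->48, delta=66, new_sum=100+(66)=166 <-- matches target
Option D: A[4] 49->-10, delta=-59, new_sum=100+(-59)=41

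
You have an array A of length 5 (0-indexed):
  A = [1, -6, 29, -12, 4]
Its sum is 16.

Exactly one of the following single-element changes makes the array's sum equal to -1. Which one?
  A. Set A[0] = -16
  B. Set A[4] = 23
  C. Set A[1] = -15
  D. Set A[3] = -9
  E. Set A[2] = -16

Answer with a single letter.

Option A: A[0] 1->-16, delta=-17, new_sum=16+(-17)=-1 <-- matches target
Option B: A[4] 4->23, delta=19, new_sum=16+(19)=35
Option C: A[1] -6->-15, delta=-9, new_sum=16+(-9)=7
Option D: A[3] -12->-9, delta=3, new_sum=16+(3)=19
Option E: A[2] 29->-16, delta=-45, new_sum=16+(-45)=-29

Answer: A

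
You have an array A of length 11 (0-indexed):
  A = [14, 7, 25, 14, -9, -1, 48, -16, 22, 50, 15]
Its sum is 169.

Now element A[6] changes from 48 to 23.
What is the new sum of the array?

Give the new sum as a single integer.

Answer: 144

Derivation:
Old value at index 6: 48
New value at index 6: 23
Delta = 23 - 48 = -25
New sum = old_sum + delta = 169 + (-25) = 144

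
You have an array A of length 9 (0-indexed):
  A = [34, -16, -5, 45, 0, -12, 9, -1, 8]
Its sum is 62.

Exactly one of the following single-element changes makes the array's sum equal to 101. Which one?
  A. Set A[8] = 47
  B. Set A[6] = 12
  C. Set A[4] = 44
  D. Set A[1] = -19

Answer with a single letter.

Answer: A

Derivation:
Option A: A[8] 8->47, delta=39, new_sum=62+(39)=101 <-- matches target
Option B: A[6] 9->12, delta=3, new_sum=62+(3)=65
Option C: A[4] 0->44, delta=44, new_sum=62+(44)=106
Option D: A[1] -16->-19, delta=-3, new_sum=62+(-3)=59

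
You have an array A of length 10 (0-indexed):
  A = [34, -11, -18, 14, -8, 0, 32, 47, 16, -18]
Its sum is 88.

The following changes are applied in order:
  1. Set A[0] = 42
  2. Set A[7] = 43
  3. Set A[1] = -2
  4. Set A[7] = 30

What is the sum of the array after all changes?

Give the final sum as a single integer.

Answer: 88

Derivation:
Initial sum: 88
Change 1: A[0] 34 -> 42, delta = 8, sum = 96
Change 2: A[7] 47 -> 43, delta = -4, sum = 92
Change 3: A[1] -11 -> -2, delta = 9, sum = 101
Change 4: A[7] 43 -> 30, delta = -13, sum = 88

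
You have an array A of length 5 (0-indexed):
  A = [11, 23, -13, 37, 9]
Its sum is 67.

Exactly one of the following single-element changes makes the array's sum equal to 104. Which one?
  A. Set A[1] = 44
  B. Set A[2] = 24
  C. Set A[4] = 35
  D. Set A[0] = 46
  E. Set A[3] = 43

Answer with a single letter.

Answer: B

Derivation:
Option A: A[1] 23->44, delta=21, new_sum=67+(21)=88
Option B: A[2] -13->24, delta=37, new_sum=67+(37)=104 <-- matches target
Option C: A[4] 9->35, delta=26, new_sum=67+(26)=93
Option D: A[0] 11->46, delta=35, new_sum=67+(35)=102
Option E: A[3] 37->43, delta=6, new_sum=67+(6)=73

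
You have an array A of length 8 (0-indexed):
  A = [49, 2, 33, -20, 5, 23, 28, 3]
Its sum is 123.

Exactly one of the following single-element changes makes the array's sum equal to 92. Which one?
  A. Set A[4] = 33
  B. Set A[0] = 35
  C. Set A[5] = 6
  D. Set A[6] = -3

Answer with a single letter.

Answer: D

Derivation:
Option A: A[4] 5->33, delta=28, new_sum=123+(28)=151
Option B: A[0] 49->35, delta=-14, new_sum=123+(-14)=109
Option C: A[5] 23->6, delta=-17, new_sum=123+(-17)=106
Option D: A[6] 28->-3, delta=-31, new_sum=123+(-31)=92 <-- matches target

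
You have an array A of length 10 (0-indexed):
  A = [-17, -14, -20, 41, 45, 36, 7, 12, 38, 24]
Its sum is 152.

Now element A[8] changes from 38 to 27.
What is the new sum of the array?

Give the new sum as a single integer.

Old value at index 8: 38
New value at index 8: 27
Delta = 27 - 38 = -11
New sum = old_sum + delta = 152 + (-11) = 141

Answer: 141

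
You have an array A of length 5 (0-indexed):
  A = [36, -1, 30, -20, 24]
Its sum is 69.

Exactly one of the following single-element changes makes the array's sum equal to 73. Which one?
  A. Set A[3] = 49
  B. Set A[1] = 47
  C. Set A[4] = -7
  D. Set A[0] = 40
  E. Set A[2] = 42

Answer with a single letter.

Answer: D

Derivation:
Option A: A[3] -20->49, delta=69, new_sum=69+(69)=138
Option B: A[1] -1->47, delta=48, new_sum=69+(48)=117
Option C: A[4] 24->-7, delta=-31, new_sum=69+(-31)=38
Option D: A[0] 36->40, delta=4, new_sum=69+(4)=73 <-- matches target
Option E: A[2] 30->42, delta=12, new_sum=69+(12)=81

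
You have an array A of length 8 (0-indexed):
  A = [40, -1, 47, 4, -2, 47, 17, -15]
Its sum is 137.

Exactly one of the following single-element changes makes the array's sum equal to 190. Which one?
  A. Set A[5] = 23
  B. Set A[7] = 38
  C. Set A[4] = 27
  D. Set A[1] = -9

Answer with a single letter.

Option A: A[5] 47->23, delta=-24, new_sum=137+(-24)=113
Option B: A[7] -15->38, delta=53, new_sum=137+(53)=190 <-- matches target
Option C: A[4] -2->27, delta=29, new_sum=137+(29)=166
Option D: A[1] -1->-9, delta=-8, new_sum=137+(-8)=129

Answer: B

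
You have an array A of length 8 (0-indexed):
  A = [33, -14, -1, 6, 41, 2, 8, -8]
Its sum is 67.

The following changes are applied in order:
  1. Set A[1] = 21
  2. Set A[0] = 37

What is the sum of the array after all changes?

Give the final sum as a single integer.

Answer: 106

Derivation:
Initial sum: 67
Change 1: A[1] -14 -> 21, delta = 35, sum = 102
Change 2: A[0] 33 -> 37, delta = 4, sum = 106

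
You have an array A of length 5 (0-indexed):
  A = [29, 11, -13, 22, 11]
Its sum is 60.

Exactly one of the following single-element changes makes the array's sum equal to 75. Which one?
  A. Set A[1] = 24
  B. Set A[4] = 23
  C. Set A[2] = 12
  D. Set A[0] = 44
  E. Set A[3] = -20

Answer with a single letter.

Answer: D

Derivation:
Option A: A[1] 11->24, delta=13, new_sum=60+(13)=73
Option B: A[4] 11->23, delta=12, new_sum=60+(12)=72
Option C: A[2] -13->12, delta=25, new_sum=60+(25)=85
Option D: A[0] 29->44, delta=15, new_sum=60+(15)=75 <-- matches target
Option E: A[3] 22->-20, delta=-42, new_sum=60+(-42)=18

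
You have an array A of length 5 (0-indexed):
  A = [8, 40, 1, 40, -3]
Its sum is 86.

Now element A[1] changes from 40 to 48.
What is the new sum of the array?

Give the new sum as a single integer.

Old value at index 1: 40
New value at index 1: 48
Delta = 48 - 40 = 8
New sum = old_sum + delta = 86 + (8) = 94

Answer: 94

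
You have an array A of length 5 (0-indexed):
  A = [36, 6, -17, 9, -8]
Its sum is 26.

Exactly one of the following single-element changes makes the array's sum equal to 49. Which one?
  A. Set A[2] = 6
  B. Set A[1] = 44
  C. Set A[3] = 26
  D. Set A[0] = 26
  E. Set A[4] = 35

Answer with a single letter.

Answer: A

Derivation:
Option A: A[2] -17->6, delta=23, new_sum=26+(23)=49 <-- matches target
Option B: A[1] 6->44, delta=38, new_sum=26+(38)=64
Option C: A[3] 9->26, delta=17, new_sum=26+(17)=43
Option D: A[0] 36->26, delta=-10, new_sum=26+(-10)=16
Option E: A[4] -8->35, delta=43, new_sum=26+(43)=69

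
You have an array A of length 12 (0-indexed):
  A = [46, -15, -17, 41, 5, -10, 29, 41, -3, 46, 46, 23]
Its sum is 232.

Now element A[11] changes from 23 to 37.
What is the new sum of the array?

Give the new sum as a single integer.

Old value at index 11: 23
New value at index 11: 37
Delta = 37 - 23 = 14
New sum = old_sum + delta = 232 + (14) = 246

Answer: 246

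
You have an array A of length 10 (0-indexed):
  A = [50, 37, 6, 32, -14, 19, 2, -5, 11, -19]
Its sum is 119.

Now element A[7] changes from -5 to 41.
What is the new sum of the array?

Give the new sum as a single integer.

Old value at index 7: -5
New value at index 7: 41
Delta = 41 - -5 = 46
New sum = old_sum + delta = 119 + (46) = 165

Answer: 165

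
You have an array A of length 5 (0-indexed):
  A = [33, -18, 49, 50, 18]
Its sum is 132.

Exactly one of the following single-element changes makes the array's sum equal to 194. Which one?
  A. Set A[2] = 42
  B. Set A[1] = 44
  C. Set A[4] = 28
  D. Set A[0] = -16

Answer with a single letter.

Option A: A[2] 49->42, delta=-7, new_sum=132+(-7)=125
Option B: A[1] -18->44, delta=62, new_sum=132+(62)=194 <-- matches target
Option C: A[4] 18->28, delta=10, new_sum=132+(10)=142
Option D: A[0] 33->-16, delta=-49, new_sum=132+(-49)=83

Answer: B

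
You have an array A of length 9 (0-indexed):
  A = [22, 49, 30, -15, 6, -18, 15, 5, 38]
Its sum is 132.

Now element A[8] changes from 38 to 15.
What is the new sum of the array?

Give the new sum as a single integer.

Old value at index 8: 38
New value at index 8: 15
Delta = 15 - 38 = -23
New sum = old_sum + delta = 132 + (-23) = 109

Answer: 109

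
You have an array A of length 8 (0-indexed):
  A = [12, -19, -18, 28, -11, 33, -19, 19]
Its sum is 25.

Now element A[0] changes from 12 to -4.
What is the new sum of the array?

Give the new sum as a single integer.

Answer: 9

Derivation:
Old value at index 0: 12
New value at index 0: -4
Delta = -4 - 12 = -16
New sum = old_sum + delta = 25 + (-16) = 9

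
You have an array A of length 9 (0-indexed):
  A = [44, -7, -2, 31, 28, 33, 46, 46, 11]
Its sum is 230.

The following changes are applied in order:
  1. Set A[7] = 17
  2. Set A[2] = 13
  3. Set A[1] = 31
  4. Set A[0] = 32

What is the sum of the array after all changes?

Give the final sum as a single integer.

Initial sum: 230
Change 1: A[7] 46 -> 17, delta = -29, sum = 201
Change 2: A[2] -2 -> 13, delta = 15, sum = 216
Change 3: A[1] -7 -> 31, delta = 38, sum = 254
Change 4: A[0] 44 -> 32, delta = -12, sum = 242

Answer: 242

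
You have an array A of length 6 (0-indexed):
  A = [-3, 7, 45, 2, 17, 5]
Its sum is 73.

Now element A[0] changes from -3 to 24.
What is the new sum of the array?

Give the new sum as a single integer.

Old value at index 0: -3
New value at index 0: 24
Delta = 24 - -3 = 27
New sum = old_sum + delta = 73 + (27) = 100

Answer: 100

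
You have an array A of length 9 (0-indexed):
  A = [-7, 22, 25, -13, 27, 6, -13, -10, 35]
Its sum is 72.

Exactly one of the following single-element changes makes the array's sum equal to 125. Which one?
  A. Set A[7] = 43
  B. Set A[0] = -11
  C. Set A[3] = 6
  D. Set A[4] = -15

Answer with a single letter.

Answer: A

Derivation:
Option A: A[7] -10->43, delta=53, new_sum=72+(53)=125 <-- matches target
Option B: A[0] -7->-11, delta=-4, new_sum=72+(-4)=68
Option C: A[3] -13->6, delta=19, new_sum=72+(19)=91
Option D: A[4] 27->-15, delta=-42, new_sum=72+(-42)=30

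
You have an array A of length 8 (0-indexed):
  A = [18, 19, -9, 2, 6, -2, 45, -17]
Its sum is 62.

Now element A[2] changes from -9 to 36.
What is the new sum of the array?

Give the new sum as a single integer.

Old value at index 2: -9
New value at index 2: 36
Delta = 36 - -9 = 45
New sum = old_sum + delta = 62 + (45) = 107

Answer: 107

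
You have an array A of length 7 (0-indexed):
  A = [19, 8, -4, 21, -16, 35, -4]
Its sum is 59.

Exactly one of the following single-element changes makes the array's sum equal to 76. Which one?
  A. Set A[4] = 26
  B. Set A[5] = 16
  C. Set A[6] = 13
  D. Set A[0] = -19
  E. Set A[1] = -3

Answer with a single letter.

Option A: A[4] -16->26, delta=42, new_sum=59+(42)=101
Option B: A[5] 35->16, delta=-19, new_sum=59+(-19)=40
Option C: A[6] -4->13, delta=17, new_sum=59+(17)=76 <-- matches target
Option D: A[0] 19->-19, delta=-38, new_sum=59+(-38)=21
Option E: A[1] 8->-3, delta=-11, new_sum=59+(-11)=48

Answer: C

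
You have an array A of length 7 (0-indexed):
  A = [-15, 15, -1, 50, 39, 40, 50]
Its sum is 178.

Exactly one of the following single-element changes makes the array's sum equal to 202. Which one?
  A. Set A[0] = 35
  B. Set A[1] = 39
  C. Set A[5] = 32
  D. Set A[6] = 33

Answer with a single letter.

Option A: A[0] -15->35, delta=50, new_sum=178+(50)=228
Option B: A[1] 15->39, delta=24, new_sum=178+(24)=202 <-- matches target
Option C: A[5] 40->32, delta=-8, new_sum=178+(-8)=170
Option D: A[6] 50->33, delta=-17, new_sum=178+(-17)=161

Answer: B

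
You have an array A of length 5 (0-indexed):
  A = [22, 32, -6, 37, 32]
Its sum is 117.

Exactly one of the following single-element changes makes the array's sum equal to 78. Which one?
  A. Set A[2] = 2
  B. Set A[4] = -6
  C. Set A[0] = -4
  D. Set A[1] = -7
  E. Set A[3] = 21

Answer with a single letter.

Answer: D

Derivation:
Option A: A[2] -6->2, delta=8, new_sum=117+(8)=125
Option B: A[4] 32->-6, delta=-38, new_sum=117+(-38)=79
Option C: A[0] 22->-4, delta=-26, new_sum=117+(-26)=91
Option D: A[1] 32->-7, delta=-39, new_sum=117+(-39)=78 <-- matches target
Option E: A[3] 37->21, delta=-16, new_sum=117+(-16)=101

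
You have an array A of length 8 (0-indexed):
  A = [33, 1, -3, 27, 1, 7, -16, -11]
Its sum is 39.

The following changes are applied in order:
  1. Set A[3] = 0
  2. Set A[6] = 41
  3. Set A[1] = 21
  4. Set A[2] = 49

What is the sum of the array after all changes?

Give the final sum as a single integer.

Initial sum: 39
Change 1: A[3] 27 -> 0, delta = -27, sum = 12
Change 2: A[6] -16 -> 41, delta = 57, sum = 69
Change 3: A[1] 1 -> 21, delta = 20, sum = 89
Change 4: A[2] -3 -> 49, delta = 52, sum = 141

Answer: 141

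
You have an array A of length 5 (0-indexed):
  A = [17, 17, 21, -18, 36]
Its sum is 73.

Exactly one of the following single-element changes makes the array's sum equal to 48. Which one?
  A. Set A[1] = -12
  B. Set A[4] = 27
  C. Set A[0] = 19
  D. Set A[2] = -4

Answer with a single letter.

Option A: A[1] 17->-12, delta=-29, new_sum=73+(-29)=44
Option B: A[4] 36->27, delta=-9, new_sum=73+(-9)=64
Option C: A[0] 17->19, delta=2, new_sum=73+(2)=75
Option D: A[2] 21->-4, delta=-25, new_sum=73+(-25)=48 <-- matches target

Answer: D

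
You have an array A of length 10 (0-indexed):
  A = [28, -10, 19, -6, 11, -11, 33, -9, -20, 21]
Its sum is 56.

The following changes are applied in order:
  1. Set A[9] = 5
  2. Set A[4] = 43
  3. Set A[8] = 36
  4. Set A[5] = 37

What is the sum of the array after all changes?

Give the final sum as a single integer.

Initial sum: 56
Change 1: A[9] 21 -> 5, delta = -16, sum = 40
Change 2: A[4] 11 -> 43, delta = 32, sum = 72
Change 3: A[8] -20 -> 36, delta = 56, sum = 128
Change 4: A[5] -11 -> 37, delta = 48, sum = 176

Answer: 176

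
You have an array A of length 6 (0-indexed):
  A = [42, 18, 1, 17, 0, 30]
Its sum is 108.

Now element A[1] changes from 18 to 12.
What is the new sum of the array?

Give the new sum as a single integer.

Answer: 102

Derivation:
Old value at index 1: 18
New value at index 1: 12
Delta = 12 - 18 = -6
New sum = old_sum + delta = 108 + (-6) = 102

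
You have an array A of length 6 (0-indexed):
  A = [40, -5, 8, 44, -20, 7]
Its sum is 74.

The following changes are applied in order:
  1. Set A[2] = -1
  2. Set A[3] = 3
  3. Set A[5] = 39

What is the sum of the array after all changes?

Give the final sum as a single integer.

Initial sum: 74
Change 1: A[2] 8 -> -1, delta = -9, sum = 65
Change 2: A[3] 44 -> 3, delta = -41, sum = 24
Change 3: A[5] 7 -> 39, delta = 32, sum = 56

Answer: 56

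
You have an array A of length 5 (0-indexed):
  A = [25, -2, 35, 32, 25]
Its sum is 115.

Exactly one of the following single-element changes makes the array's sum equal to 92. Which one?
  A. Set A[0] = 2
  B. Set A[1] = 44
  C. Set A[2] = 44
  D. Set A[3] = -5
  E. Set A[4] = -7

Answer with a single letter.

Option A: A[0] 25->2, delta=-23, new_sum=115+(-23)=92 <-- matches target
Option B: A[1] -2->44, delta=46, new_sum=115+(46)=161
Option C: A[2] 35->44, delta=9, new_sum=115+(9)=124
Option D: A[3] 32->-5, delta=-37, new_sum=115+(-37)=78
Option E: A[4] 25->-7, delta=-32, new_sum=115+(-32)=83

Answer: A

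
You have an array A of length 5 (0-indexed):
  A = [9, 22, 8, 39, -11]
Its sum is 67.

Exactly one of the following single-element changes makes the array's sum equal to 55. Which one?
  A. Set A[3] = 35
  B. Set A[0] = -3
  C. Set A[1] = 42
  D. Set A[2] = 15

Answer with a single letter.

Option A: A[3] 39->35, delta=-4, new_sum=67+(-4)=63
Option B: A[0] 9->-3, delta=-12, new_sum=67+(-12)=55 <-- matches target
Option C: A[1] 22->42, delta=20, new_sum=67+(20)=87
Option D: A[2] 8->15, delta=7, new_sum=67+(7)=74

Answer: B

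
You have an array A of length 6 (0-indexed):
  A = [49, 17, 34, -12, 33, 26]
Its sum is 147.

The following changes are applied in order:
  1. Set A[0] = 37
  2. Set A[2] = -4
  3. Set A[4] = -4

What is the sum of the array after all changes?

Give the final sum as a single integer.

Answer: 60

Derivation:
Initial sum: 147
Change 1: A[0] 49 -> 37, delta = -12, sum = 135
Change 2: A[2] 34 -> -4, delta = -38, sum = 97
Change 3: A[4] 33 -> -4, delta = -37, sum = 60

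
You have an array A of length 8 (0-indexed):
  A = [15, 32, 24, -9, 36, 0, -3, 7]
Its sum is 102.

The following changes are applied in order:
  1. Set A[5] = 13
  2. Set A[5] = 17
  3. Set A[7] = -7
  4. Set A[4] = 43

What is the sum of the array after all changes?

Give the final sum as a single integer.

Answer: 112

Derivation:
Initial sum: 102
Change 1: A[5] 0 -> 13, delta = 13, sum = 115
Change 2: A[5] 13 -> 17, delta = 4, sum = 119
Change 3: A[7] 7 -> -7, delta = -14, sum = 105
Change 4: A[4] 36 -> 43, delta = 7, sum = 112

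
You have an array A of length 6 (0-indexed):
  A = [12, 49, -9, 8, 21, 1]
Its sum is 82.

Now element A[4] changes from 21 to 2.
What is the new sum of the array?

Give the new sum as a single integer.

Old value at index 4: 21
New value at index 4: 2
Delta = 2 - 21 = -19
New sum = old_sum + delta = 82 + (-19) = 63

Answer: 63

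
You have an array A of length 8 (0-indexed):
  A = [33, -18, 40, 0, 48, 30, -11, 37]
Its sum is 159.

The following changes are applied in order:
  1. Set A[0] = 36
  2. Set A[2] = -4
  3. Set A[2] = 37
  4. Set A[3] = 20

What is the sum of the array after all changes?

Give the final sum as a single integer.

Answer: 179

Derivation:
Initial sum: 159
Change 1: A[0] 33 -> 36, delta = 3, sum = 162
Change 2: A[2] 40 -> -4, delta = -44, sum = 118
Change 3: A[2] -4 -> 37, delta = 41, sum = 159
Change 4: A[3] 0 -> 20, delta = 20, sum = 179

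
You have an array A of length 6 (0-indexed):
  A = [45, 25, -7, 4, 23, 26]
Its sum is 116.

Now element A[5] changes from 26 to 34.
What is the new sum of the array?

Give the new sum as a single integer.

Answer: 124

Derivation:
Old value at index 5: 26
New value at index 5: 34
Delta = 34 - 26 = 8
New sum = old_sum + delta = 116 + (8) = 124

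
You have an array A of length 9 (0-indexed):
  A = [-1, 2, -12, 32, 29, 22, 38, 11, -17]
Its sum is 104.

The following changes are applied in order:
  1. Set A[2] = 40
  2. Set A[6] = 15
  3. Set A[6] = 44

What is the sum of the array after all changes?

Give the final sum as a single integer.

Initial sum: 104
Change 1: A[2] -12 -> 40, delta = 52, sum = 156
Change 2: A[6] 38 -> 15, delta = -23, sum = 133
Change 3: A[6] 15 -> 44, delta = 29, sum = 162

Answer: 162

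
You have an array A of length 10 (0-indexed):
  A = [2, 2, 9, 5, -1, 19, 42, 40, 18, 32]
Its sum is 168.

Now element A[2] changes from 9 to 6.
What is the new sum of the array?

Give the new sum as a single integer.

Old value at index 2: 9
New value at index 2: 6
Delta = 6 - 9 = -3
New sum = old_sum + delta = 168 + (-3) = 165

Answer: 165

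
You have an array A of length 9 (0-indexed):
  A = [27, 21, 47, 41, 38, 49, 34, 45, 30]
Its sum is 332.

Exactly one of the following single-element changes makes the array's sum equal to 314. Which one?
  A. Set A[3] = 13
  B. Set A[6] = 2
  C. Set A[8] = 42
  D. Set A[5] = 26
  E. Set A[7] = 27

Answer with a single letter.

Answer: E

Derivation:
Option A: A[3] 41->13, delta=-28, new_sum=332+(-28)=304
Option B: A[6] 34->2, delta=-32, new_sum=332+(-32)=300
Option C: A[8] 30->42, delta=12, new_sum=332+(12)=344
Option D: A[5] 49->26, delta=-23, new_sum=332+(-23)=309
Option E: A[7] 45->27, delta=-18, new_sum=332+(-18)=314 <-- matches target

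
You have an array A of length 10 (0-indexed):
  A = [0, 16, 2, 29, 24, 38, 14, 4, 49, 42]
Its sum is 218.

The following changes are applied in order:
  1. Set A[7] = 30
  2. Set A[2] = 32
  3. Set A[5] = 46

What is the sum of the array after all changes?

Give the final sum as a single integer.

Initial sum: 218
Change 1: A[7] 4 -> 30, delta = 26, sum = 244
Change 2: A[2] 2 -> 32, delta = 30, sum = 274
Change 3: A[5] 38 -> 46, delta = 8, sum = 282

Answer: 282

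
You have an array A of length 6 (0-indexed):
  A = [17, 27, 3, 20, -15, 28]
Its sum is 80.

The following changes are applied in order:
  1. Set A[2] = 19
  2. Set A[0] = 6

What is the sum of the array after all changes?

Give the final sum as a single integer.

Initial sum: 80
Change 1: A[2] 3 -> 19, delta = 16, sum = 96
Change 2: A[0] 17 -> 6, delta = -11, sum = 85

Answer: 85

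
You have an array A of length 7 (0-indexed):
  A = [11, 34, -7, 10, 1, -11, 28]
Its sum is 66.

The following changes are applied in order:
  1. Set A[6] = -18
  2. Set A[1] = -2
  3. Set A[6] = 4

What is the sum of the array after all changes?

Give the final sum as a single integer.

Initial sum: 66
Change 1: A[6] 28 -> -18, delta = -46, sum = 20
Change 2: A[1] 34 -> -2, delta = -36, sum = -16
Change 3: A[6] -18 -> 4, delta = 22, sum = 6

Answer: 6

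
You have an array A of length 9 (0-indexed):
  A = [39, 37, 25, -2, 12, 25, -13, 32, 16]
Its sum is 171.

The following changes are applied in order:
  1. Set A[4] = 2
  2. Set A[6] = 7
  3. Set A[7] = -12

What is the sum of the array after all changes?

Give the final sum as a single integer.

Initial sum: 171
Change 1: A[4] 12 -> 2, delta = -10, sum = 161
Change 2: A[6] -13 -> 7, delta = 20, sum = 181
Change 3: A[7] 32 -> -12, delta = -44, sum = 137

Answer: 137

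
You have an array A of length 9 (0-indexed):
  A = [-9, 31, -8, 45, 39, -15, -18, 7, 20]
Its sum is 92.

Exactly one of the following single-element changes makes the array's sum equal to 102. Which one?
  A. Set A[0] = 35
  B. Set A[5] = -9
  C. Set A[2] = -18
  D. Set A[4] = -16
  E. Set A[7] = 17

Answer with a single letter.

Answer: E

Derivation:
Option A: A[0] -9->35, delta=44, new_sum=92+(44)=136
Option B: A[5] -15->-9, delta=6, new_sum=92+(6)=98
Option C: A[2] -8->-18, delta=-10, new_sum=92+(-10)=82
Option D: A[4] 39->-16, delta=-55, new_sum=92+(-55)=37
Option E: A[7] 7->17, delta=10, new_sum=92+(10)=102 <-- matches target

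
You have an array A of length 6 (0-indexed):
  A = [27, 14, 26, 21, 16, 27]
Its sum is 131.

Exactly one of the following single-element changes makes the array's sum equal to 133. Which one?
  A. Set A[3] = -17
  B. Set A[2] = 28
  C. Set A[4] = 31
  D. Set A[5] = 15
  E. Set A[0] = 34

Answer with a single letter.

Option A: A[3] 21->-17, delta=-38, new_sum=131+(-38)=93
Option B: A[2] 26->28, delta=2, new_sum=131+(2)=133 <-- matches target
Option C: A[4] 16->31, delta=15, new_sum=131+(15)=146
Option D: A[5] 27->15, delta=-12, new_sum=131+(-12)=119
Option E: A[0] 27->34, delta=7, new_sum=131+(7)=138

Answer: B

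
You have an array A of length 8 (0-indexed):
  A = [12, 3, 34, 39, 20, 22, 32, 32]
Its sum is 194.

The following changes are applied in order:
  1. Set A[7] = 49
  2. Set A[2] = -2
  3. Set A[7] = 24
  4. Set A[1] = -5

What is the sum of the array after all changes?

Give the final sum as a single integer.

Answer: 142

Derivation:
Initial sum: 194
Change 1: A[7] 32 -> 49, delta = 17, sum = 211
Change 2: A[2] 34 -> -2, delta = -36, sum = 175
Change 3: A[7] 49 -> 24, delta = -25, sum = 150
Change 4: A[1] 3 -> -5, delta = -8, sum = 142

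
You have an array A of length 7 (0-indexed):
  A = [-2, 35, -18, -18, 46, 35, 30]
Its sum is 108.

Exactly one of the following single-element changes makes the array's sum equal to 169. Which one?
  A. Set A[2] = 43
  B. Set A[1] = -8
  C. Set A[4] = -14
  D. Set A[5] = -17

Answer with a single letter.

Option A: A[2] -18->43, delta=61, new_sum=108+(61)=169 <-- matches target
Option B: A[1] 35->-8, delta=-43, new_sum=108+(-43)=65
Option C: A[4] 46->-14, delta=-60, new_sum=108+(-60)=48
Option D: A[5] 35->-17, delta=-52, new_sum=108+(-52)=56

Answer: A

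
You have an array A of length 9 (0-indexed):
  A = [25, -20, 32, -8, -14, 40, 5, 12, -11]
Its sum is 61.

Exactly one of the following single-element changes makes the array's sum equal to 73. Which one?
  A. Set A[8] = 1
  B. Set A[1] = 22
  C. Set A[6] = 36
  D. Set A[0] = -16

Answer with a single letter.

Answer: A

Derivation:
Option A: A[8] -11->1, delta=12, new_sum=61+(12)=73 <-- matches target
Option B: A[1] -20->22, delta=42, new_sum=61+(42)=103
Option C: A[6] 5->36, delta=31, new_sum=61+(31)=92
Option D: A[0] 25->-16, delta=-41, new_sum=61+(-41)=20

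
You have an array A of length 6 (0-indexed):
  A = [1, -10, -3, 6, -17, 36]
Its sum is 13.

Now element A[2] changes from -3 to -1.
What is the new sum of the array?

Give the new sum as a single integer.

Answer: 15

Derivation:
Old value at index 2: -3
New value at index 2: -1
Delta = -1 - -3 = 2
New sum = old_sum + delta = 13 + (2) = 15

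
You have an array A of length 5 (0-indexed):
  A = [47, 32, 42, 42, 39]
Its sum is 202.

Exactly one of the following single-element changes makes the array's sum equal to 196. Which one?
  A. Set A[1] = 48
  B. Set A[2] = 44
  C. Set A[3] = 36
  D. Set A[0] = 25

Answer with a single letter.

Answer: C

Derivation:
Option A: A[1] 32->48, delta=16, new_sum=202+(16)=218
Option B: A[2] 42->44, delta=2, new_sum=202+(2)=204
Option C: A[3] 42->36, delta=-6, new_sum=202+(-6)=196 <-- matches target
Option D: A[0] 47->25, delta=-22, new_sum=202+(-22)=180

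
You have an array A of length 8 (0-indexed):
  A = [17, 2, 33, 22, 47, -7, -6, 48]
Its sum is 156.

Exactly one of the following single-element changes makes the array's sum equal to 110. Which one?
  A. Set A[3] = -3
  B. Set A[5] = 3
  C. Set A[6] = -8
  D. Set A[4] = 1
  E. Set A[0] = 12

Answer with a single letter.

Option A: A[3] 22->-3, delta=-25, new_sum=156+(-25)=131
Option B: A[5] -7->3, delta=10, new_sum=156+(10)=166
Option C: A[6] -6->-8, delta=-2, new_sum=156+(-2)=154
Option D: A[4] 47->1, delta=-46, new_sum=156+(-46)=110 <-- matches target
Option E: A[0] 17->12, delta=-5, new_sum=156+(-5)=151

Answer: D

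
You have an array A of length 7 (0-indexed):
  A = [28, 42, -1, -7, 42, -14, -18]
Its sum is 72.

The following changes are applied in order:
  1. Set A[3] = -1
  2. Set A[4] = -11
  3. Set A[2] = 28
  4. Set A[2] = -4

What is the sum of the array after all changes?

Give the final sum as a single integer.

Initial sum: 72
Change 1: A[3] -7 -> -1, delta = 6, sum = 78
Change 2: A[4] 42 -> -11, delta = -53, sum = 25
Change 3: A[2] -1 -> 28, delta = 29, sum = 54
Change 4: A[2] 28 -> -4, delta = -32, sum = 22

Answer: 22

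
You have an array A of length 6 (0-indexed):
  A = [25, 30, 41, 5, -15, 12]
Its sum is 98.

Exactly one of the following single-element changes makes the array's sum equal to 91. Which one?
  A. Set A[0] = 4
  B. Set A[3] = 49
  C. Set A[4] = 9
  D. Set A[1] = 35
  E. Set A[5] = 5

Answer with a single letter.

Option A: A[0] 25->4, delta=-21, new_sum=98+(-21)=77
Option B: A[3] 5->49, delta=44, new_sum=98+(44)=142
Option C: A[4] -15->9, delta=24, new_sum=98+(24)=122
Option D: A[1] 30->35, delta=5, new_sum=98+(5)=103
Option E: A[5] 12->5, delta=-7, new_sum=98+(-7)=91 <-- matches target

Answer: E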